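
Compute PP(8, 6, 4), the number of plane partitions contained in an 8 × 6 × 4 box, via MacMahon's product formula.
PP(8, 6, 4) = 90474964580

Evaluate the triple product over i = 1..8, j = 1..6, k = 1..4. The factors are (2/1) · (3/2) · (4/3) · (5/4) · (3/2) · (4/3) · (5/4) · (6/5) · … (192 factors total). The numerators and denominators telescope so the product is an integer; carrying out the multiplication exactly gives PP(8, 6, 4) = 90474964580.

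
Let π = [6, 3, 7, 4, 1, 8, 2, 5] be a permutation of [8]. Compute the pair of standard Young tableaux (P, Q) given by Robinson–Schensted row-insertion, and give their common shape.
P = [1, 2, 5] / [3, 4, 8] / [6, 7];  Q = [1, 3, 6] / [2, 4, 8] / [5, 7];  common shape = (3, 3, 2)

Row-insert the values π_1, π_2, … into P one at a time, bumping the leftmost entry strictly greater than the inserted value down to the next row. The recording tableau Q records, in position (i, j), the step at which that cell was added to P.
  Insert 6 (step 1): P = [6];  Q = [1]
  Insert 3 (step 2): P = [3] / [6];  Q = [1] / [2]
  Insert 7 (step 3): P = [3, 7] / [6];  Q = [1, 3] / [2]
  Insert 4 (step 4): P = [3, 4] / [6, 7];  Q = [1, 3] / [2, 4]
  Insert 1 (step 5): P = [1, 4] / [3, 7] / [6];  Q = [1, 3] / [2, 4] / [5]
  Insert 8 (step 6): P = [1, 4, 8] / [3, 7] / [6];  Q = [1, 3, 6] / [2, 4] / [5]
  Insert 2 (step 7): P = [1, 2, 8] / [3, 4] / [6, 7];  Q = [1, 3, 6] / [2, 4] / [5, 7]
  Insert 5 (step 8): P = [1, 2, 5] / [3, 4, 8] / [6, 7];  Q = [1, 3, 6] / [2, 4, 8] / [5, 7]
Final shape: (3, 3, 2).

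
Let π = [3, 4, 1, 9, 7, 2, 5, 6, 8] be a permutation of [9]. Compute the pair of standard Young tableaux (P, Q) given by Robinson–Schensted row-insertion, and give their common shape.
P = [1, 2, 5, 6, 8] / [3, 4, 7] / [9];  Q = [1, 2, 4, 8, 9] / [3, 5, 7] / [6];  common shape = (5, 3, 1)

Row-insert the values π_1, π_2, … into P one at a time, bumping the leftmost entry strictly greater than the inserted value down to the next row. The recording tableau Q records, in position (i, j), the step at which that cell was added to P.
  Insert 3 (step 1): P = [3];  Q = [1]
  Insert 4 (step 2): P = [3, 4];  Q = [1, 2]
  Insert 1 (step 3): P = [1, 4] / [3];  Q = [1, 2] / [3]
  Insert 9 (step 4): P = [1, 4, 9] / [3];  Q = [1, 2, 4] / [3]
  Insert 7 (step 5): P = [1, 4, 7] / [3, 9];  Q = [1, 2, 4] / [3, 5]
  Insert 2 (step 6): P = [1, 2, 7] / [3, 4] / [9];  Q = [1, 2, 4] / [3, 5] / [6]
  Insert 5 (step 7): P = [1, 2, 5] / [3, 4, 7] / [9];  Q = [1, 2, 4] / [3, 5, 7] / [6]
  Insert 6 (step 8): P = [1, 2, 5, 6] / [3, 4, 7] / [9];  Q = [1, 2, 4, 8] / [3, 5, 7] / [6]
  Insert 8 (step 9): P = [1, 2, 5, 6, 8] / [3, 4, 7] / [9];  Q = [1, 2, 4, 8, 9] / [3, 5, 7] / [6]
Final shape: (5, 3, 1).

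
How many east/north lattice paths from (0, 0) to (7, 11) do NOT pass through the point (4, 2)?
Number of paths = 28524

Total paths from (0, 0) to (7, 11): C(18, 7) = 31824. Paths through (4, 2): (paths (0, 0) → (4, 2)) × (paths (4, 2) → (7, 11)) = C(6, 4) · C(12, 3) = 15 · 220 = 3300. Avoidance count = 31824 − 3300 = 28524.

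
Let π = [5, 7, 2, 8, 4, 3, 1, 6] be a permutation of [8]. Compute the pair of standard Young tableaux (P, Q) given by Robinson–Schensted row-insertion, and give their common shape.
P = [1, 3, 6] / [2, 7, 8] / [4] / [5];  Q = [1, 2, 4] / [3, 5, 8] / [6] / [7];  common shape = (3, 3, 1, 1)

Row-insert the values π_1, π_2, … into P one at a time, bumping the leftmost entry strictly greater than the inserted value down to the next row. The recording tableau Q records, in position (i, j), the step at which that cell was added to P.
  Insert 5 (step 1): P = [5];  Q = [1]
  Insert 7 (step 2): P = [5, 7];  Q = [1, 2]
  Insert 2 (step 3): P = [2, 7] / [5];  Q = [1, 2] / [3]
  Insert 8 (step 4): P = [2, 7, 8] / [5];  Q = [1, 2, 4] / [3]
  Insert 4 (step 5): P = [2, 4, 8] / [5, 7];  Q = [1, 2, 4] / [3, 5]
  Insert 3 (step 6): P = [2, 3, 8] / [4, 7] / [5];  Q = [1, 2, 4] / [3, 5] / [6]
  Insert 1 (step 7): P = [1, 3, 8] / [2, 7] / [4] / [5];  Q = [1, 2, 4] / [3, 5] / [6] / [7]
  Insert 6 (step 8): P = [1, 3, 6] / [2, 7, 8] / [4] / [5];  Q = [1, 2, 4] / [3, 5, 8] / [6] / [7]
Final shape: (3, 3, 1, 1).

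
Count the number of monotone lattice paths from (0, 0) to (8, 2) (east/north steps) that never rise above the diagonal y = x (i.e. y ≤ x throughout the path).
Number of paths = 35

By the reflection principle (André's argument), the number of monotone paths to (8, 2) with n ≤ m that never go above y = x is C(10, 8) − C(10, 9) = 45 − 10 = 35.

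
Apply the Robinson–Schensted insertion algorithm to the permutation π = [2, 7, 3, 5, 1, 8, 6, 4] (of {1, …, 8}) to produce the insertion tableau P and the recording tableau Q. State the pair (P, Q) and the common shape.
P = [1, 3, 4, 6] / [2, 5] / [7, 8];  Q = [1, 2, 4, 6] / [3, 7] / [5, 8];  common shape = (4, 2, 2)

Row-insert the values π_1, π_2, … into P one at a time, bumping the leftmost entry strictly greater than the inserted value down to the next row. The recording tableau Q records, in position (i, j), the step at which that cell was added to P.
  Insert 2 (step 1): P = [2];  Q = [1]
  Insert 7 (step 2): P = [2, 7];  Q = [1, 2]
  Insert 3 (step 3): P = [2, 3] / [7];  Q = [1, 2] / [3]
  Insert 5 (step 4): P = [2, 3, 5] / [7];  Q = [1, 2, 4] / [3]
  Insert 1 (step 5): P = [1, 3, 5] / [2] / [7];  Q = [1, 2, 4] / [3] / [5]
  Insert 8 (step 6): P = [1, 3, 5, 8] / [2] / [7];  Q = [1, 2, 4, 6] / [3] / [5]
  Insert 6 (step 7): P = [1, 3, 5, 6] / [2, 8] / [7];  Q = [1, 2, 4, 6] / [3, 7] / [5]
  Insert 4 (step 8): P = [1, 3, 4, 6] / [2, 5] / [7, 8];  Q = [1, 2, 4, 6] / [3, 7] / [5, 8]
Final shape: (4, 2, 2).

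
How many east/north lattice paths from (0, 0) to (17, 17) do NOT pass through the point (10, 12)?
Number of paths = 1821462588

Total paths from (0, 0) to (17, 17): C(34, 17) = 2333606220. Paths through (10, 12): (paths (0, 0) → (10, 12)) × (paths (10, 12) → (17, 17)) = C(22, 10) · C(12, 7) = 646646 · 792 = 512143632. Avoidance count = 2333606220 − 512143632 = 1821462588.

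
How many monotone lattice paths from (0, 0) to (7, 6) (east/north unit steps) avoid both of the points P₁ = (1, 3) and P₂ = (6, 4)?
Number of paths = 822

Inclusion–exclusion. Total paths: C(13, 7) = 1716. Through P₁: C(4, 1)·C(9, 6) = 336. Through P₂: C(10, 6)·C(3, 1) = 630. Since P₁ is strictly southwest of P₂, a monotone path through both must visit P₁ then P₂; paths through both = C(4, 1)·C(6, 5)·C(3, 1) = 72. Avoid both = 1716 − 336 − 630 + 72 = 822.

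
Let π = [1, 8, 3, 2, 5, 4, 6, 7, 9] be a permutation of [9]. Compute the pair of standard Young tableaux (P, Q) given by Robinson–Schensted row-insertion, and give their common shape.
P = [1, 2, 4, 6, 7, 9] / [3, 5] / [8];  Q = [1, 2, 5, 7, 8, 9] / [3, 6] / [4];  common shape = (6, 2, 1)

Row-insert the values π_1, π_2, … into P one at a time, bumping the leftmost entry strictly greater than the inserted value down to the next row. The recording tableau Q records, in position (i, j), the step at which that cell was added to P.
  Insert 1 (step 1): P = [1];  Q = [1]
  Insert 8 (step 2): P = [1, 8];  Q = [1, 2]
  Insert 3 (step 3): P = [1, 3] / [8];  Q = [1, 2] / [3]
  Insert 2 (step 4): P = [1, 2] / [3] / [8];  Q = [1, 2] / [3] / [4]
  Insert 5 (step 5): P = [1, 2, 5] / [3] / [8];  Q = [1, 2, 5] / [3] / [4]
  Insert 4 (step 6): P = [1, 2, 4] / [3, 5] / [8];  Q = [1, 2, 5] / [3, 6] / [4]
  Insert 6 (step 7): P = [1, 2, 4, 6] / [3, 5] / [8];  Q = [1, 2, 5, 7] / [3, 6] / [4]
  Insert 7 (step 8): P = [1, 2, 4, 6, 7] / [3, 5] / [8];  Q = [1, 2, 5, 7, 8] / [3, 6] / [4]
  Insert 9 (step 9): P = [1, 2, 4, 6, 7, 9] / [3, 5] / [8];  Q = [1, 2, 5, 7, 8, 9] / [3, 6] / [4]
Final shape: (6, 2, 1).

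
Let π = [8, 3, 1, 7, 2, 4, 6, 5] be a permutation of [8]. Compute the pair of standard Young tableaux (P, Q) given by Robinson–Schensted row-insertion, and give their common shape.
P = [1, 2, 4, 5] / [3, 6] / [7] / [8];  Q = [1, 4, 6, 7] / [2, 5] / [3] / [8];  common shape = (4, 2, 1, 1)

Row-insert the values π_1, π_2, … into P one at a time, bumping the leftmost entry strictly greater than the inserted value down to the next row. The recording tableau Q records, in position (i, j), the step at which that cell was added to P.
  Insert 8 (step 1): P = [8];  Q = [1]
  Insert 3 (step 2): P = [3] / [8];  Q = [1] / [2]
  Insert 1 (step 3): P = [1] / [3] / [8];  Q = [1] / [2] / [3]
  Insert 7 (step 4): P = [1, 7] / [3] / [8];  Q = [1, 4] / [2] / [3]
  Insert 2 (step 5): P = [1, 2] / [3, 7] / [8];  Q = [1, 4] / [2, 5] / [3]
  Insert 4 (step 6): P = [1, 2, 4] / [3, 7] / [8];  Q = [1, 4, 6] / [2, 5] / [3]
  Insert 6 (step 7): P = [1, 2, 4, 6] / [3, 7] / [8];  Q = [1, 4, 6, 7] / [2, 5] / [3]
  Insert 5 (step 8): P = [1, 2, 4, 5] / [3, 6] / [7] / [8];  Q = [1, 4, 6, 7] / [2, 5] / [3] / [8]
Final shape: (4, 2, 1, 1).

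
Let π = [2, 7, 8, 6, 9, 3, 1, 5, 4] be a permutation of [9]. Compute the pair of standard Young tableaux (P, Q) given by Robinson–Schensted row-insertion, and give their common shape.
P = [1, 3, 4, 9] / [2, 5] / [6, 8] / [7];  Q = [1, 2, 3, 5] / [4, 8] / [6, 9] / [7];  common shape = (4, 2, 2, 1)

Row-insert the values π_1, π_2, … into P one at a time, bumping the leftmost entry strictly greater than the inserted value down to the next row. The recording tableau Q records, in position (i, j), the step at which that cell was added to P.
  Insert 2 (step 1): P = [2];  Q = [1]
  Insert 7 (step 2): P = [2, 7];  Q = [1, 2]
  Insert 8 (step 3): P = [2, 7, 8];  Q = [1, 2, 3]
  Insert 6 (step 4): P = [2, 6, 8] / [7];  Q = [1, 2, 3] / [4]
  Insert 9 (step 5): P = [2, 6, 8, 9] / [7];  Q = [1, 2, 3, 5] / [4]
  Insert 3 (step 6): P = [2, 3, 8, 9] / [6] / [7];  Q = [1, 2, 3, 5] / [4] / [6]
  Insert 1 (step 7): P = [1, 3, 8, 9] / [2] / [6] / [7];  Q = [1, 2, 3, 5] / [4] / [6] / [7]
  Insert 5 (step 8): P = [1, 3, 5, 9] / [2, 8] / [6] / [7];  Q = [1, 2, 3, 5] / [4, 8] / [6] / [7]
  Insert 4 (step 9): P = [1, 3, 4, 9] / [2, 5] / [6, 8] / [7];  Q = [1, 2, 3, 5] / [4, 8] / [6, 9] / [7]
Final shape: (4, 2, 2, 1).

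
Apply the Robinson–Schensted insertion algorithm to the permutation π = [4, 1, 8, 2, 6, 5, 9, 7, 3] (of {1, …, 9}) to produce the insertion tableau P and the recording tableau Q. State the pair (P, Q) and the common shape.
P = [1, 2, 3, 7] / [4, 5, 9] / [6] / [8];  Q = [1, 3, 5, 7] / [2, 4, 8] / [6] / [9];  common shape = (4, 3, 1, 1)

Row-insert the values π_1, π_2, … into P one at a time, bumping the leftmost entry strictly greater than the inserted value down to the next row. The recording tableau Q records, in position (i, j), the step at which that cell was added to P.
  Insert 4 (step 1): P = [4];  Q = [1]
  Insert 1 (step 2): P = [1] / [4];  Q = [1] / [2]
  Insert 8 (step 3): P = [1, 8] / [4];  Q = [1, 3] / [2]
  Insert 2 (step 4): P = [1, 2] / [4, 8];  Q = [1, 3] / [2, 4]
  Insert 6 (step 5): P = [1, 2, 6] / [4, 8];  Q = [1, 3, 5] / [2, 4]
  Insert 5 (step 6): P = [1, 2, 5] / [4, 6] / [8];  Q = [1, 3, 5] / [2, 4] / [6]
  Insert 9 (step 7): P = [1, 2, 5, 9] / [4, 6] / [8];  Q = [1, 3, 5, 7] / [2, 4] / [6]
  Insert 7 (step 8): P = [1, 2, 5, 7] / [4, 6, 9] / [8];  Q = [1, 3, 5, 7] / [2, 4, 8] / [6]
  Insert 3 (step 9): P = [1, 2, 3, 7] / [4, 5, 9] / [6] / [8];  Q = [1, 3, 5, 7] / [2, 4, 8] / [6] / [9]
Final shape: (4, 3, 1, 1).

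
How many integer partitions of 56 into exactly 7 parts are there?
p(56, 7 parts) = 16475

Partitions of n into exactly k parts are in bijection with partitions of n − k into at most k parts (subtract 1 from each part). So p(56, exactly 7) = p(49, parts ≤ 7). Computing via the recurrence p(m, j) = p(m, j−1) + p(m−j, j) gives 16475.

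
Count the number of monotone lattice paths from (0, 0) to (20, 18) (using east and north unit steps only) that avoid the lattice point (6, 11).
Number of paths = 32138919330

Total paths from (0, 0) to (20, 18): C(38, 20) = 33578000610. Paths through (6, 11): (paths (0, 0) → (6, 11)) × (paths (6, 11) → (20, 18)) = C(17, 6) · C(21, 14) = 12376 · 116280 = 1439081280. Avoidance count = 33578000610 − 1439081280 = 32138919330.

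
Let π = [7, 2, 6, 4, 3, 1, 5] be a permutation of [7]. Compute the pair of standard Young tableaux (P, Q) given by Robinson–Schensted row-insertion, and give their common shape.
P = [1, 3, 5] / [2] / [4] / [6] / [7];  Q = [1, 3, 7] / [2] / [4] / [5] / [6];  common shape = (3, 1, 1, 1, 1)

Row-insert the values π_1, π_2, … into P one at a time, bumping the leftmost entry strictly greater than the inserted value down to the next row. The recording tableau Q records, in position (i, j), the step at which that cell was added to P.
  Insert 7 (step 1): P = [7];  Q = [1]
  Insert 2 (step 2): P = [2] / [7];  Q = [1] / [2]
  Insert 6 (step 3): P = [2, 6] / [7];  Q = [1, 3] / [2]
  Insert 4 (step 4): P = [2, 4] / [6] / [7];  Q = [1, 3] / [2] / [4]
  Insert 3 (step 5): P = [2, 3] / [4] / [6] / [7];  Q = [1, 3] / [2] / [4] / [5]
  Insert 1 (step 6): P = [1, 3] / [2] / [4] / [6] / [7];  Q = [1, 3] / [2] / [4] / [5] / [6]
  Insert 5 (step 7): P = [1, 3, 5] / [2] / [4] / [6] / [7];  Q = [1, 3, 7] / [2] / [4] / [5] / [6]
Final shape: (3, 1, 1, 1, 1).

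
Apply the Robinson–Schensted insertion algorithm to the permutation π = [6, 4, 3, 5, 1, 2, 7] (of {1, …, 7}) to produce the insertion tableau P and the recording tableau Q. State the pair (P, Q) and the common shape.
P = [1, 2, 7] / [3, 5] / [4] / [6];  Q = [1, 4, 7] / [2, 6] / [3] / [5];  common shape = (3, 2, 1, 1)

Row-insert the values π_1, π_2, … into P one at a time, bumping the leftmost entry strictly greater than the inserted value down to the next row. The recording tableau Q records, in position (i, j), the step at which that cell was added to P.
  Insert 6 (step 1): P = [6];  Q = [1]
  Insert 4 (step 2): P = [4] / [6];  Q = [1] / [2]
  Insert 3 (step 3): P = [3] / [4] / [6];  Q = [1] / [2] / [3]
  Insert 5 (step 4): P = [3, 5] / [4] / [6];  Q = [1, 4] / [2] / [3]
  Insert 1 (step 5): P = [1, 5] / [3] / [4] / [6];  Q = [1, 4] / [2] / [3] / [5]
  Insert 2 (step 6): P = [1, 2] / [3, 5] / [4] / [6];  Q = [1, 4] / [2, 6] / [3] / [5]
  Insert 7 (step 7): P = [1, 2, 7] / [3, 5] / [4] / [6];  Q = [1, 4, 7] / [2, 6] / [3] / [5]
Final shape: (3, 2, 1, 1).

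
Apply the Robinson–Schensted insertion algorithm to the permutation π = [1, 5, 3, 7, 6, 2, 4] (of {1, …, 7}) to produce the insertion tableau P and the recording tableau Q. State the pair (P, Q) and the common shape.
P = [1, 2, 4] / [3, 6] / [5, 7];  Q = [1, 2, 4] / [3, 5] / [6, 7];  common shape = (3, 2, 2)

Row-insert the values π_1, π_2, … into P one at a time, bumping the leftmost entry strictly greater than the inserted value down to the next row. The recording tableau Q records, in position (i, j), the step at which that cell was added to P.
  Insert 1 (step 1): P = [1];  Q = [1]
  Insert 5 (step 2): P = [1, 5];  Q = [1, 2]
  Insert 3 (step 3): P = [1, 3] / [5];  Q = [1, 2] / [3]
  Insert 7 (step 4): P = [1, 3, 7] / [5];  Q = [1, 2, 4] / [3]
  Insert 6 (step 5): P = [1, 3, 6] / [5, 7];  Q = [1, 2, 4] / [3, 5]
  Insert 2 (step 6): P = [1, 2, 6] / [3, 7] / [5];  Q = [1, 2, 4] / [3, 5] / [6]
  Insert 4 (step 7): P = [1, 2, 4] / [3, 6] / [5, 7];  Q = [1, 2, 4] / [3, 5] / [6, 7]
Final shape: (3, 2, 2).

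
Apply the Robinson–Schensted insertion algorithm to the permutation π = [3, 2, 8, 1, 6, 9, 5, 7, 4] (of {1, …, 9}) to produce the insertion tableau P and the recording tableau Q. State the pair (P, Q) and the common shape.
P = [1, 4, 7] / [2, 5, 9] / [3, 6] / [8];  Q = [1, 3, 6] / [2, 5, 8] / [4, 7] / [9];  common shape = (3, 3, 2, 1)

Row-insert the values π_1, π_2, … into P one at a time, bumping the leftmost entry strictly greater than the inserted value down to the next row. The recording tableau Q records, in position (i, j), the step at which that cell was added to P.
  Insert 3 (step 1): P = [3];  Q = [1]
  Insert 2 (step 2): P = [2] / [3];  Q = [1] / [2]
  Insert 8 (step 3): P = [2, 8] / [3];  Q = [1, 3] / [2]
  Insert 1 (step 4): P = [1, 8] / [2] / [3];  Q = [1, 3] / [2] / [4]
  Insert 6 (step 5): P = [1, 6] / [2, 8] / [3];  Q = [1, 3] / [2, 5] / [4]
  Insert 9 (step 6): P = [1, 6, 9] / [2, 8] / [3];  Q = [1, 3, 6] / [2, 5] / [4]
  Insert 5 (step 7): P = [1, 5, 9] / [2, 6] / [3, 8];  Q = [1, 3, 6] / [2, 5] / [4, 7]
  Insert 7 (step 8): P = [1, 5, 7] / [2, 6, 9] / [3, 8];  Q = [1, 3, 6] / [2, 5, 8] / [4, 7]
  Insert 4 (step 9): P = [1, 4, 7] / [2, 5, 9] / [3, 6] / [8];  Q = [1, 3, 6] / [2, 5, 8] / [4, 7] / [9]
Final shape: (3, 3, 2, 1).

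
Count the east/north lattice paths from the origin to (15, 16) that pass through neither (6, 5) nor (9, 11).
Number of paths = 163274451

Inclusion–exclusion. Total paths: C(31, 15) = 300540195. Through P₁: C(11, 6)·C(20, 9) = 77597520. Through P₂: C(20, 9)·C(11, 6) = 77597520. Since P₁ is strictly southwest of P₂, a monotone path through both must visit P₁ then P₂; paths through both = C(11, 6)·C(9, 3)·C(11, 6) = 17929296. Avoid both = 300540195 − 77597520 − 77597520 + 17929296 = 163274451.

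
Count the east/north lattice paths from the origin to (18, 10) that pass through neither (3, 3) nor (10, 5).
Number of paths = 6774009

Inclusion–exclusion. Total paths: C(28, 18) = 13123110. Through P₁: C(6, 3)·C(22, 15) = 3410880. Through P₂: C(15, 10)·C(13, 8) = 3864861. Since P₁ is strictly southwest of P₂, a monotone path through both must visit P₁ then P₂; paths through both = C(6, 3)·C(9, 7)·C(13, 8) = 926640. Avoid both = 13123110 − 3410880 − 3864861 + 926640 = 6774009.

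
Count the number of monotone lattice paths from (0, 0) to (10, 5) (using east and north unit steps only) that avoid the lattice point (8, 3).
Number of paths = 2013

Total paths from (0, 0) to (10, 5): C(15, 10) = 3003. Paths through (8, 3): (paths (0, 0) → (8, 3)) × (paths (8, 3) → (10, 5)) = C(11, 8) · C(4, 2) = 165 · 6 = 990. Avoidance count = 3003 − 990 = 2013.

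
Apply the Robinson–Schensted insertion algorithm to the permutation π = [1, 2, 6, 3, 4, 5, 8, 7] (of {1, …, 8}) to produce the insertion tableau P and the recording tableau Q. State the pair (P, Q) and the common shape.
P = [1, 2, 3, 4, 5, 7] / [6, 8];  Q = [1, 2, 3, 5, 6, 7] / [4, 8];  common shape = (6, 2)

Row-insert the values π_1, π_2, … into P one at a time, bumping the leftmost entry strictly greater than the inserted value down to the next row. The recording tableau Q records, in position (i, j), the step at which that cell was added to P.
  Insert 1 (step 1): P = [1];  Q = [1]
  Insert 2 (step 2): P = [1, 2];  Q = [1, 2]
  Insert 6 (step 3): P = [1, 2, 6];  Q = [1, 2, 3]
  Insert 3 (step 4): P = [1, 2, 3] / [6];  Q = [1, 2, 3] / [4]
  Insert 4 (step 5): P = [1, 2, 3, 4] / [6];  Q = [1, 2, 3, 5] / [4]
  Insert 5 (step 6): P = [1, 2, 3, 4, 5] / [6];  Q = [1, 2, 3, 5, 6] / [4]
  Insert 8 (step 7): P = [1, 2, 3, 4, 5, 8] / [6];  Q = [1, 2, 3, 5, 6, 7] / [4]
  Insert 7 (step 8): P = [1, 2, 3, 4, 5, 7] / [6, 8];  Q = [1, 2, 3, 5, 6, 7] / [4, 8]
Final shape: (6, 2).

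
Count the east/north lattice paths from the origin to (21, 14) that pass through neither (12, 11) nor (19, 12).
Number of paths = 1240678834

Inclusion–exclusion. Total paths: C(35, 21) = 2319959400. Through P₁: C(23, 12)·C(12, 9) = 297457160. Through P₂: C(31, 19)·C(4, 2) = 846723150. Since P₁ is strictly southwest of P₂, a monotone path through both must visit P₁ then P₂; paths through both = C(23, 12)·C(8, 7)·C(4, 2) = 64899744. Avoid both = 2319959400 − 297457160 − 846723150 + 64899744 = 1240678834.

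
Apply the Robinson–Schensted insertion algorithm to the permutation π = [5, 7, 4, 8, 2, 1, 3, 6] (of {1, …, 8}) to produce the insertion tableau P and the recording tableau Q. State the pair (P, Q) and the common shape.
P = [1, 3, 6] / [2, 7, 8] / [4] / [5];  Q = [1, 2, 4] / [3, 7, 8] / [5] / [6];  common shape = (3, 3, 1, 1)

Row-insert the values π_1, π_2, … into P one at a time, bumping the leftmost entry strictly greater than the inserted value down to the next row. The recording tableau Q records, in position (i, j), the step at which that cell was added to P.
  Insert 5 (step 1): P = [5];  Q = [1]
  Insert 7 (step 2): P = [5, 7];  Q = [1, 2]
  Insert 4 (step 3): P = [4, 7] / [5];  Q = [1, 2] / [3]
  Insert 8 (step 4): P = [4, 7, 8] / [5];  Q = [1, 2, 4] / [3]
  Insert 2 (step 5): P = [2, 7, 8] / [4] / [5];  Q = [1, 2, 4] / [3] / [5]
  Insert 1 (step 6): P = [1, 7, 8] / [2] / [4] / [5];  Q = [1, 2, 4] / [3] / [5] / [6]
  Insert 3 (step 7): P = [1, 3, 8] / [2, 7] / [4] / [5];  Q = [1, 2, 4] / [3, 7] / [5] / [6]
  Insert 6 (step 8): P = [1, 3, 6] / [2, 7, 8] / [4] / [5];  Q = [1, 2, 4] / [3, 7, 8] / [5] / [6]
Final shape: (3, 3, 1, 1).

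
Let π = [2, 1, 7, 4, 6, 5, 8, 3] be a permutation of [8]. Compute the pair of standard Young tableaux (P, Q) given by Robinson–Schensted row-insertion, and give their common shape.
P = [1, 3, 5, 8] / [2, 4] / [6] / [7];  Q = [1, 3, 5, 7] / [2, 4] / [6] / [8];  common shape = (4, 2, 1, 1)

Row-insert the values π_1, π_2, … into P one at a time, bumping the leftmost entry strictly greater than the inserted value down to the next row. The recording tableau Q records, in position (i, j), the step at which that cell was added to P.
  Insert 2 (step 1): P = [2];  Q = [1]
  Insert 1 (step 2): P = [1] / [2];  Q = [1] / [2]
  Insert 7 (step 3): P = [1, 7] / [2];  Q = [1, 3] / [2]
  Insert 4 (step 4): P = [1, 4] / [2, 7];  Q = [1, 3] / [2, 4]
  Insert 6 (step 5): P = [1, 4, 6] / [2, 7];  Q = [1, 3, 5] / [2, 4]
  Insert 5 (step 6): P = [1, 4, 5] / [2, 6] / [7];  Q = [1, 3, 5] / [2, 4] / [6]
  Insert 8 (step 7): P = [1, 4, 5, 8] / [2, 6] / [7];  Q = [1, 3, 5, 7] / [2, 4] / [6]
  Insert 3 (step 8): P = [1, 3, 5, 8] / [2, 4] / [6] / [7];  Q = [1, 3, 5, 7] / [2, 4] / [6] / [8]
Final shape: (4, 2, 1, 1).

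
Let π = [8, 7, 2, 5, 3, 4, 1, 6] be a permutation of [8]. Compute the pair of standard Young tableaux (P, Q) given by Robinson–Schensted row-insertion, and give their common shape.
P = [1, 3, 4, 6] / [2] / [5] / [7] / [8];  Q = [1, 4, 6, 8] / [2] / [3] / [5] / [7];  common shape = (4, 1, 1, 1, 1)

Row-insert the values π_1, π_2, … into P one at a time, bumping the leftmost entry strictly greater than the inserted value down to the next row. The recording tableau Q records, in position (i, j), the step at which that cell was added to P.
  Insert 8 (step 1): P = [8];  Q = [1]
  Insert 7 (step 2): P = [7] / [8];  Q = [1] / [2]
  Insert 2 (step 3): P = [2] / [7] / [8];  Q = [1] / [2] / [3]
  Insert 5 (step 4): P = [2, 5] / [7] / [8];  Q = [1, 4] / [2] / [3]
  Insert 3 (step 5): P = [2, 3] / [5] / [7] / [8];  Q = [1, 4] / [2] / [3] / [5]
  Insert 4 (step 6): P = [2, 3, 4] / [5] / [7] / [8];  Q = [1, 4, 6] / [2] / [3] / [5]
  Insert 1 (step 7): P = [1, 3, 4] / [2] / [5] / [7] / [8];  Q = [1, 4, 6] / [2] / [3] / [5] / [7]
  Insert 6 (step 8): P = [1, 3, 4, 6] / [2] / [5] / [7] / [8];  Q = [1, 4, 6, 8] / [2] / [3] / [5] / [7]
Final shape: (4, 1, 1, 1, 1).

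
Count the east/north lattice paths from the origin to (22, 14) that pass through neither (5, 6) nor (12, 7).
Number of paths = 2388543534

Inclusion–exclusion. Total paths: C(36, 22) = 3796297200. Through P₁: C(11, 5)·C(25, 17) = 499687650. Through P₂: C(19, 12)·C(17, 10) = 979945824. Since P₁ is strictly southwest of P₂, a monotone path through both must visit P₁ then P₂; paths through both = C(11, 5)·C(8, 7)·C(17, 10) = 71879808. Avoid both = 3796297200 − 499687650 − 979945824 + 71879808 = 2388543534.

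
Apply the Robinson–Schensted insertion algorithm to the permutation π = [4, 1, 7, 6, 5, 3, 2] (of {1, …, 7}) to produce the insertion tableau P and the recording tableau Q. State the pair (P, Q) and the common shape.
P = [1, 2] / [3, 5] / [4] / [6] / [7];  Q = [1, 3] / [2, 4] / [5] / [6] / [7];  common shape = (2, 2, 1, 1, 1)

Row-insert the values π_1, π_2, … into P one at a time, bumping the leftmost entry strictly greater than the inserted value down to the next row. The recording tableau Q records, in position (i, j), the step at which that cell was added to P.
  Insert 4 (step 1): P = [4];  Q = [1]
  Insert 1 (step 2): P = [1] / [4];  Q = [1] / [2]
  Insert 7 (step 3): P = [1, 7] / [4];  Q = [1, 3] / [2]
  Insert 6 (step 4): P = [1, 6] / [4, 7];  Q = [1, 3] / [2, 4]
  Insert 5 (step 5): P = [1, 5] / [4, 6] / [7];  Q = [1, 3] / [2, 4] / [5]
  Insert 3 (step 6): P = [1, 3] / [4, 5] / [6] / [7];  Q = [1, 3] / [2, 4] / [5] / [6]
  Insert 2 (step 7): P = [1, 2] / [3, 5] / [4] / [6] / [7];  Q = [1, 3] / [2, 4] / [5] / [6] / [7]
Final shape: (2, 2, 1, 1, 1).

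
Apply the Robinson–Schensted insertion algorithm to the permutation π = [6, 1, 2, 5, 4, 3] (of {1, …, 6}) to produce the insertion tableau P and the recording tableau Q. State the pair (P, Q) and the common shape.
P = [1, 2, 3] / [4] / [5] / [6];  Q = [1, 3, 4] / [2] / [5] / [6];  common shape = (3, 1, 1, 1)

Row-insert the values π_1, π_2, … into P one at a time, bumping the leftmost entry strictly greater than the inserted value down to the next row. The recording tableau Q records, in position (i, j), the step at which that cell was added to P.
  Insert 6 (step 1): P = [6];  Q = [1]
  Insert 1 (step 2): P = [1] / [6];  Q = [1] / [2]
  Insert 2 (step 3): P = [1, 2] / [6];  Q = [1, 3] / [2]
  Insert 5 (step 4): P = [1, 2, 5] / [6];  Q = [1, 3, 4] / [2]
  Insert 4 (step 5): P = [1, 2, 4] / [5] / [6];  Q = [1, 3, 4] / [2] / [5]
  Insert 3 (step 6): P = [1, 2, 3] / [4] / [5] / [6];  Q = [1, 3, 4] / [2] / [5] / [6]
Final shape: (3, 1, 1, 1).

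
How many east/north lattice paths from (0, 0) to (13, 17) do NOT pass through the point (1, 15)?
Number of paths = 119758394

Total paths from (0, 0) to (13, 17): C(30, 13) = 119759850. Paths through (1, 15): (paths (0, 0) → (1, 15)) × (paths (1, 15) → (13, 17)) = C(16, 1) · C(14, 12) = 16 · 91 = 1456. Avoidance count = 119759850 − 1456 = 119758394.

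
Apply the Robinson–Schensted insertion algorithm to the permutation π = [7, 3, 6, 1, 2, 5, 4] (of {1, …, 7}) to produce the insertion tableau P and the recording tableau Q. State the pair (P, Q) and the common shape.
P = [1, 2, 4] / [3, 5] / [6] / [7];  Q = [1, 3, 6] / [2, 5] / [4] / [7];  common shape = (3, 2, 1, 1)

Row-insert the values π_1, π_2, … into P one at a time, bumping the leftmost entry strictly greater than the inserted value down to the next row. The recording tableau Q records, in position (i, j), the step at which that cell was added to P.
  Insert 7 (step 1): P = [7];  Q = [1]
  Insert 3 (step 2): P = [3] / [7];  Q = [1] / [2]
  Insert 6 (step 3): P = [3, 6] / [7];  Q = [1, 3] / [2]
  Insert 1 (step 4): P = [1, 6] / [3] / [7];  Q = [1, 3] / [2] / [4]
  Insert 2 (step 5): P = [1, 2] / [3, 6] / [7];  Q = [1, 3] / [2, 5] / [4]
  Insert 5 (step 6): P = [1, 2, 5] / [3, 6] / [7];  Q = [1, 3, 6] / [2, 5] / [4]
  Insert 4 (step 7): P = [1, 2, 4] / [3, 5] / [6] / [7];  Q = [1, 3, 6] / [2, 5] / [4] / [7]
Final shape: (3, 2, 1, 1).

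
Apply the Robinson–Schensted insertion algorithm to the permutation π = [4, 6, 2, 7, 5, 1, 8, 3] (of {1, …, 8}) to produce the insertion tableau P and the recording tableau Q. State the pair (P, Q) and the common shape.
P = [1, 3, 7, 8] / [2, 5] / [4, 6];  Q = [1, 2, 4, 7] / [3, 5] / [6, 8];  common shape = (4, 2, 2)

Row-insert the values π_1, π_2, … into P one at a time, bumping the leftmost entry strictly greater than the inserted value down to the next row. The recording tableau Q records, in position (i, j), the step at which that cell was added to P.
  Insert 4 (step 1): P = [4];  Q = [1]
  Insert 6 (step 2): P = [4, 6];  Q = [1, 2]
  Insert 2 (step 3): P = [2, 6] / [4];  Q = [1, 2] / [3]
  Insert 7 (step 4): P = [2, 6, 7] / [4];  Q = [1, 2, 4] / [3]
  Insert 5 (step 5): P = [2, 5, 7] / [4, 6];  Q = [1, 2, 4] / [3, 5]
  Insert 1 (step 6): P = [1, 5, 7] / [2, 6] / [4];  Q = [1, 2, 4] / [3, 5] / [6]
  Insert 8 (step 7): P = [1, 5, 7, 8] / [2, 6] / [4];  Q = [1, 2, 4, 7] / [3, 5] / [6]
  Insert 3 (step 8): P = [1, 3, 7, 8] / [2, 5] / [4, 6];  Q = [1, 2, 4, 7] / [3, 5] / [6, 8]
Final shape: (4, 2, 2).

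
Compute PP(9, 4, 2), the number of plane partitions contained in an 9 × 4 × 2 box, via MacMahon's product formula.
PP(9, 4, 2) = 143143

Evaluate the triple product over i = 1..9, j = 1..4, k = 1..2. The factors are (2/1) · (3/2) · (3/2) · (4/3) · (4/3) · (5/4) · (5/4) · (6/5) · … (72 factors total). The numerators and denominators telescope so the product is an integer; carrying out the multiplication exactly gives PP(9, 4, 2) = 143143.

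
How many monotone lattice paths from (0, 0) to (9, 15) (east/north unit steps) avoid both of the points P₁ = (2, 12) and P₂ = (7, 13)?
Number of paths = 834740

Inclusion–exclusion. Total paths: C(24, 9) = 1307504. Through P₁: C(14, 2)·C(10, 7) = 10920. Through P₂: C(20, 7)·C(4, 2) = 465120. Since P₁ is strictly southwest of P₂, a monotone path through both must visit P₁ then P₂; paths through both = C(14, 2)·C(6, 5)·C(4, 2) = 3276. Avoid both = 1307504 − 10920 − 465120 + 3276 = 834740.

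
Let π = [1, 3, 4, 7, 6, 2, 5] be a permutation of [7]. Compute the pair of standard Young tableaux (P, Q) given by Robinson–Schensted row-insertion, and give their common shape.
P = [1, 2, 4, 5] / [3, 6] / [7];  Q = [1, 2, 3, 4] / [5, 7] / [6];  common shape = (4, 2, 1)

Row-insert the values π_1, π_2, … into P one at a time, bumping the leftmost entry strictly greater than the inserted value down to the next row. The recording tableau Q records, in position (i, j), the step at which that cell was added to P.
  Insert 1 (step 1): P = [1];  Q = [1]
  Insert 3 (step 2): P = [1, 3];  Q = [1, 2]
  Insert 4 (step 3): P = [1, 3, 4];  Q = [1, 2, 3]
  Insert 7 (step 4): P = [1, 3, 4, 7];  Q = [1, 2, 3, 4]
  Insert 6 (step 5): P = [1, 3, 4, 6] / [7];  Q = [1, 2, 3, 4] / [5]
  Insert 2 (step 6): P = [1, 2, 4, 6] / [3] / [7];  Q = [1, 2, 3, 4] / [5] / [6]
  Insert 5 (step 7): P = [1, 2, 4, 5] / [3, 6] / [7];  Q = [1, 2, 3, 4] / [5, 7] / [6]
Final shape: (4, 2, 1).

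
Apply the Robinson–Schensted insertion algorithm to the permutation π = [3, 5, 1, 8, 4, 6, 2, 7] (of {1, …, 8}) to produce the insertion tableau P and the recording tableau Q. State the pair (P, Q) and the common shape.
P = [1, 2, 6, 7] / [3, 4, 8] / [5];  Q = [1, 2, 4, 8] / [3, 5, 6] / [7];  common shape = (4, 3, 1)

Row-insert the values π_1, π_2, … into P one at a time, bumping the leftmost entry strictly greater than the inserted value down to the next row. The recording tableau Q records, in position (i, j), the step at which that cell was added to P.
  Insert 3 (step 1): P = [3];  Q = [1]
  Insert 5 (step 2): P = [3, 5];  Q = [1, 2]
  Insert 1 (step 3): P = [1, 5] / [3];  Q = [1, 2] / [3]
  Insert 8 (step 4): P = [1, 5, 8] / [3];  Q = [1, 2, 4] / [3]
  Insert 4 (step 5): P = [1, 4, 8] / [3, 5];  Q = [1, 2, 4] / [3, 5]
  Insert 6 (step 6): P = [1, 4, 6] / [3, 5, 8];  Q = [1, 2, 4] / [3, 5, 6]
  Insert 2 (step 7): P = [1, 2, 6] / [3, 4, 8] / [5];  Q = [1, 2, 4] / [3, 5, 6] / [7]
  Insert 7 (step 8): P = [1, 2, 6, 7] / [3, 4, 8] / [5];  Q = [1, 2, 4, 8] / [3, 5, 6] / [7]
Final shape: (4, 3, 1).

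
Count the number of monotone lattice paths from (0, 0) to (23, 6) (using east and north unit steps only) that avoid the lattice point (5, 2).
Number of paths = 321405

Total paths from (0, 0) to (23, 6): C(29, 23) = 475020. Paths through (5, 2): (paths (0, 0) → (5, 2)) × (paths (5, 2) → (23, 6)) = C(7, 5) · C(22, 18) = 21 · 7315 = 153615. Avoidance count = 475020 − 153615 = 321405.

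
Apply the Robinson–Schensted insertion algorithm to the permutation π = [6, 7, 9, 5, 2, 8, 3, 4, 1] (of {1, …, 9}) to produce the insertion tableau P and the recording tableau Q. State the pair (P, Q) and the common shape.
P = [1, 3, 4] / [2, 7, 8] / [5, 9] / [6];  Q = [1, 2, 3] / [4, 6, 8] / [5, 7] / [9];  common shape = (3, 3, 2, 1)

Row-insert the values π_1, π_2, … into P one at a time, bumping the leftmost entry strictly greater than the inserted value down to the next row. The recording tableau Q records, in position (i, j), the step at which that cell was added to P.
  Insert 6 (step 1): P = [6];  Q = [1]
  Insert 7 (step 2): P = [6, 7];  Q = [1, 2]
  Insert 9 (step 3): P = [6, 7, 9];  Q = [1, 2, 3]
  Insert 5 (step 4): P = [5, 7, 9] / [6];  Q = [1, 2, 3] / [4]
  Insert 2 (step 5): P = [2, 7, 9] / [5] / [6];  Q = [1, 2, 3] / [4] / [5]
  Insert 8 (step 6): P = [2, 7, 8] / [5, 9] / [6];  Q = [1, 2, 3] / [4, 6] / [5]
  Insert 3 (step 7): P = [2, 3, 8] / [5, 7] / [6, 9];  Q = [1, 2, 3] / [4, 6] / [5, 7]
  Insert 4 (step 8): P = [2, 3, 4] / [5, 7, 8] / [6, 9];  Q = [1, 2, 3] / [4, 6, 8] / [5, 7]
  Insert 1 (step 9): P = [1, 3, 4] / [2, 7, 8] / [5, 9] / [6];  Q = [1, 2, 3] / [4, 6, 8] / [5, 7] / [9]
Final shape: (3, 3, 2, 1).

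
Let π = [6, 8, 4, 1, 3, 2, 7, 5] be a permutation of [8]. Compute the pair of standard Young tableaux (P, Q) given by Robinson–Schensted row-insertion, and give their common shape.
P = [1, 2, 5] / [3, 7] / [4, 8] / [6];  Q = [1, 2, 7] / [3, 5] / [4, 8] / [6];  common shape = (3, 2, 2, 1)

Row-insert the values π_1, π_2, … into P one at a time, bumping the leftmost entry strictly greater than the inserted value down to the next row. The recording tableau Q records, in position (i, j), the step at which that cell was added to P.
  Insert 6 (step 1): P = [6];  Q = [1]
  Insert 8 (step 2): P = [6, 8];  Q = [1, 2]
  Insert 4 (step 3): P = [4, 8] / [6];  Q = [1, 2] / [3]
  Insert 1 (step 4): P = [1, 8] / [4] / [6];  Q = [1, 2] / [3] / [4]
  Insert 3 (step 5): P = [1, 3] / [4, 8] / [6];  Q = [1, 2] / [3, 5] / [4]
  Insert 2 (step 6): P = [1, 2] / [3, 8] / [4] / [6];  Q = [1, 2] / [3, 5] / [4] / [6]
  Insert 7 (step 7): P = [1, 2, 7] / [3, 8] / [4] / [6];  Q = [1, 2, 7] / [3, 5] / [4] / [6]
  Insert 5 (step 8): P = [1, 2, 5] / [3, 7] / [4, 8] / [6];  Q = [1, 2, 7] / [3, 5] / [4, 8] / [6]
Final shape: (3, 2, 2, 1).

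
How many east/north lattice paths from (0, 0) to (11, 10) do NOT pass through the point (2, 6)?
Number of paths = 332696

Total paths from (0, 0) to (11, 10): C(21, 11) = 352716. Paths through (2, 6): (paths (0, 0) → (2, 6)) × (paths (2, 6) → (11, 10)) = C(8, 2) · C(13, 9) = 28 · 715 = 20020. Avoidance count = 352716 − 20020 = 332696.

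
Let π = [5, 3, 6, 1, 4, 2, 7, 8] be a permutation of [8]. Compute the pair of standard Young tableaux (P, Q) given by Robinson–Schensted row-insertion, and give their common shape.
P = [1, 2, 7, 8] / [3, 4] / [5, 6];  Q = [1, 3, 7, 8] / [2, 5] / [4, 6];  common shape = (4, 2, 2)

Row-insert the values π_1, π_2, … into P one at a time, bumping the leftmost entry strictly greater than the inserted value down to the next row. The recording tableau Q records, in position (i, j), the step at which that cell was added to P.
  Insert 5 (step 1): P = [5];  Q = [1]
  Insert 3 (step 2): P = [3] / [5];  Q = [1] / [2]
  Insert 6 (step 3): P = [3, 6] / [5];  Q = [1, 3] / [2]
  Insert 1 (step 4): P = [1, 6] / [3] / [5];  Q = [1, 3] / [2] / [4]
  Insert 4 (step 5): P = [1, 4] / [3, 6] / [5];  Q = [1, 3] / [2, 5] / [4]
  Insert 2 (step 6): P = [1, 2] / [3, 4] / [5, 6];  Q = [1, 3] / [2, 5] / [4, 6]
  Insert 7 (step 7): P = [1, 2, 7] / [3, 4] / [5, 6];  Q = [1, 3, 7] / [2, 5] / [4, 6]
  Insert 8 (step 8): P = [1, 2, 7, 8] / [3, 4] / [5, 6];  Q = [1, 3, 7, 8] / [2, 5] / [4, 6]
Final shape: (4, 2, 2).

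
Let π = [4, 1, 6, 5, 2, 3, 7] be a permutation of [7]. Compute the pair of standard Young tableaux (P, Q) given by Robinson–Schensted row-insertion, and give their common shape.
P = [1, 2, 3, 7] / [4, 5] / [6];  Q = [1, 3, 6, 7] / [2, 4] / [5];  common shape = (4, 2, 1)

Row-insert the values π_1, π_2, … into P one at a time, bumping the leftmost entry strictly greater than the inserted value down to the next row. The recording tableau Q records, in position (i, j), the step at which that cell was added to P.
  Insert 4 (step 1): P = [4];  Q = [1]
  Insert 1 (step 2): P = [1] / [4];  Q = [1] / [2]
  Insert 6 (step 3): P = [1, 6] / [4];  Q = [1, 3] / [2]
  Insert 5 (step 4): P = [1, 5] / [4, 6];  Q = [1, 3] / [2, 4]
  Insert 2 (step 5): P = [1, 2] / [4, 5] / [6];  Q = [1, 3] / [2, 4] / [5]
  Insert 3 (step 6): P = [1, 2, 3] / [4, 5] / [6];  Q = [1, 3, 6] / [2, 4] / [5]
  Insert 7 (step 7): P = [1, 2, 3, 7] / [4, 5] / [6];  Q = [1, 3, 6, 7] / [2, 4] / [5]
Final shape: (4, 2, 1).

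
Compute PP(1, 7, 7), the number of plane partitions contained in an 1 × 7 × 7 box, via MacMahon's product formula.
PP(1, 7, 7) = 3432

Evaluate the triple product over i = 1..1, j = 1..7, k = 1..7. The factors are (2/1) · (3/2) · (4/3) · (5/4) · (6/5) · (7/6) · (8/7) · (3/2) · … (49 factors total). The numerators and denominators telescope so the product is an integer; carrying out the multiplication exactly gives PP(1, 7, 7) = 3432.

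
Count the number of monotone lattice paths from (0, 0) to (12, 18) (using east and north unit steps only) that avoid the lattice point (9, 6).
Number of paths = 84215950

Total paths from (0, 0) to (12, 18): C(30, 12) = 86493225. Paths through (9, 6): (paths (0, 0) → (9, 6)) × (paths (9, 6) → (12, 18)) = C(15, 9) · C(15, 3) = 5005 · 455 = 2277275. Avoidance count = 86493225 − 2277275 = 84215950.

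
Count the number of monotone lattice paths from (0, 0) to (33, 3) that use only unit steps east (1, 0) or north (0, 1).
Number of paths = 7140

A monotone lattice path from (0, 0) to (33, 3) consists of 33 east steps and 3 north steps in some order, so it is determined by which 33 of the 36 steps are east. The count is C(36, 33) = 7140.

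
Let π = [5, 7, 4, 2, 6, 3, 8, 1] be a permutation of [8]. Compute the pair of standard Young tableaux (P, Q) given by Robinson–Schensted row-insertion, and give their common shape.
P = [1, 3, 8] / [2, 6] / [4, 7] / [5];  Q = [1, 2, 7] / [3, 5] / [4, 6] / [8];  common shape = (3, 2, 2, 1)

Row-insert the values π_1, π_2, … into P one at a time, bumping the leftmost entry strictly greater than the inserted value down to the next row. The recording tableau Q records, in position (i, j), the step at which that cell was added to P.
  Insert 5 (step 1): P = [5];  Q = [1]
  Insert 7 (step 2): P = [5, 7];  Q = [1, 2]
  Insert 4 (step 3): P = [4, 7] / [5];  Q = [1, 2] / [3]
  Insert 2 (step 4): P = [2, 7] / [4] / [5];  Q = [1, 2] / [3] / [4]
  Insert 6 (step 5): P = [2, 6] / [4, 7] / [5];  Q = [1, 2] / [3, 5] / [4]
  Insert 3 (step 6): P = [2, 3] / [4, 6] / [5, 7];  Q = [1, 2] / [3, 5] / [4, 6]
  Insert 8 (step 7): P = [2, 3, 8] / [4, 6] / [5, 7];  Q = [1, 2, 7] / [3, 5] / [4, 6]
  Insert 1 (step 8): P = [1, 3, 8] / [2, 6] / [4, 7] / [5];  Q = [1, 2, 7] / [3, 5] / [4, 6] / [8]
Final shape: (3, 2, 2, 1).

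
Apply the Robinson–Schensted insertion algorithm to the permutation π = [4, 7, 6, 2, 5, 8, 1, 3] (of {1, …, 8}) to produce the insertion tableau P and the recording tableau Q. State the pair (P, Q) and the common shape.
P = [1, 3, 8] / [2, 5] / [4, 6] / [7];  Q = [1, 2, 6] / [3, 5] / [4, 8] / [7];  common shape = (3, 2, 2, 1)

Row-insert the values π_1, π_2, … into P one at a time, bumping the leftmost entry strictly greater than the inserted value down to the next row. The recording tableau Q records, in position (i, j), the step at which that cell was added to P.
  Insert 4 (step 1): P = [4];  Q = [1]
  Insert 7 (step 2): P = [4, 7];  Q = [1, 2]
  Insert 6 (step 3): P = [4, 6] / [7];  Q = [1, 2] / [3]
  Insert 2 (step 4): P = [2, 6] / [4] / [7];  Q = [1, 2] / [3] / [4]
  Insert 5 (step 5): P = [2, 5] / [4, 6] / [7];  Q = [1, 2] / [3, 5] / [4]
  Insert 8 (step 6): P = [2, 5, 8] / [4, 6] / [7];  Q = [1, 2, 6] / [3, 5] / [4]
  Insert 1 (step 7): P = [1, 5, 8] / [2, 6] / [4] / [7];  Q = [1, 2, 6] / [3, 5] / [4] / [7]
  Insert 3 (step 8): P = [1, 3, 8] / [2, 5] / [4, 6] / [7];  Q = [1, 2, 6] / [3, 5] / [4, 8] / [7]
Final shape: (3, 2, 2, 1).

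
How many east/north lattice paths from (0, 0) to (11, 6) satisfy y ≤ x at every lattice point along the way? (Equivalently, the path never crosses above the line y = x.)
Number of paths = 6188

By the reflection principle (André's argument), the number of monotone paths to (11, 6) with n ≤ m that never go above y = x is C(17, 11) − C(17, 12) = 12376 − 6188 = 6188.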